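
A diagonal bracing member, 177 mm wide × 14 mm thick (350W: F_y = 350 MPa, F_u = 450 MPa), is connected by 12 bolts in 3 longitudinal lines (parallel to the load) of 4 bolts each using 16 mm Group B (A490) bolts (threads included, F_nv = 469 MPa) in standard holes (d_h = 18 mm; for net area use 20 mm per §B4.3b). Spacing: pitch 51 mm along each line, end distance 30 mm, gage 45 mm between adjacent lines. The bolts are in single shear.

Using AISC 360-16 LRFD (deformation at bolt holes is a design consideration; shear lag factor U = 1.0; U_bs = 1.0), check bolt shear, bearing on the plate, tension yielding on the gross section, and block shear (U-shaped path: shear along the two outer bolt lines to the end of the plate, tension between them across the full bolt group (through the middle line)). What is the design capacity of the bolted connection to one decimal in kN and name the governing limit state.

780.6 kN (gross-section yield governs)

Bolt shear: A_b = π(16)²/4 = 201.06 mm². φR_n = 0.75 × 469 × 201.06 × 12 × 1 = 848.7 kN.
Bearing (14 mm plate, F_u = 450 MPa): end bolts L_c = 30 − 18/2 = 21, R_n = min(1.2×21×14×450, 2.4×16×14×450) = 158.76 kN/bolt; interior L_c = 51 − 18 = 33, R_n = 241.92 kN/bolt. φR_n = 0.75 × (3×158.76 + 9×241.92) = 1990.2 kN.
Tension yield (gross): A_g = 177×14 = 2478 mm². φR_n = 0.90 × 350 × 2478 = 780.6 kN.
Block shear: shear path 2×[30+3×51] = 2×183 mm, A_gv = 5124, A_nv = 2×(183 − 3.5×20)×14 = 3164 mm²; tension across gage: (90 − 2×20)×14 = 700 mm². R_n = min(0.6×450×3164, 0.6×350×5124) + 1.0×450×700 = min(854.28, 1076) + 315 = 1169.3 kN. φR_n = 0.75 × 1169.3 = 877.0 kN.
Governing: min(848.7, 1990.2, 780.6, 877.0) = 780.6 kN → gross-section yield.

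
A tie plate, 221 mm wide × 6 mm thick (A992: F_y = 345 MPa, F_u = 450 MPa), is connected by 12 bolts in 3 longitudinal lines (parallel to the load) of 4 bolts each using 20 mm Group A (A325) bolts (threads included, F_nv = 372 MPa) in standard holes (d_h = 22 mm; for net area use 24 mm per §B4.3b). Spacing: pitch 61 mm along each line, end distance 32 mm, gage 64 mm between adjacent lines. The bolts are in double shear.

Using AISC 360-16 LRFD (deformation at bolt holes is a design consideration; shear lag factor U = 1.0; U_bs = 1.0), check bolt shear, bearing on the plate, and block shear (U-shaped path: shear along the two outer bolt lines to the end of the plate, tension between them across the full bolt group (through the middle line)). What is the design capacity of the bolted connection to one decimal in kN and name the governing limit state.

480.3 kN (block shear governs)

Bolt shear: A_b = π(20)²/4 = 314.16 mm². φR_n = 0.75 × 372 × 314.16 × 12 × 2 = 2103.6 kN.
Bearing (6 mm plate, F_u = 450 MPa): end bolts L_c = 32 − 22/2 = 21, R_n = min(1.2×21×6×450, 2.4×20×6×450) = 68.04 kN/bolt; interior L_c = 61 − 22 = 39, R_n = 126.36 kN/bolt. φR_n = 0.75 × (3×68.04 + 9×126.36) = 1006.0 kN.
Block shear: shear path 2×[32+3×61] = 2×215 mm, A_gv = 2580, A_nv = 2×(215 − 3.5×24)×6 = 1572 mm²; tension across gage: (128 − 2×24)×6 = 480 mm². R_n = min(0.6×450×1572, 0.6×345×2580) + 1.0×450×480 = min(424.44, 534.06) + 216 = 640.44 kN. φR_n = 0.75 × 640.44 = 480.3 kN.
Governing: min(2103.6, 1006.0, 480.3) = 480.3 kN → block shear.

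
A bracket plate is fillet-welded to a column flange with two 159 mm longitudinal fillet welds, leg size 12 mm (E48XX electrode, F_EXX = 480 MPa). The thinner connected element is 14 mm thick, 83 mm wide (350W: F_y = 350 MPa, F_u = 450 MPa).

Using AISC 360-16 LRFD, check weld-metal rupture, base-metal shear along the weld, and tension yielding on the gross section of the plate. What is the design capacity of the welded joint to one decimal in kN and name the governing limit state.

366.0 kN (gross-section yield governs)

Weld metal: throat = 0.707×12 = 8.484 mm, L = 2×159 = 318 mm. φR_n = 0.75 × 0.6 × 480 × 8.484 × 318 = 582.7 kN.
Base metal shear (14 mm plate): yield φR_n = 1.0×0.6×350×14×318 = 934.9 kN; rupture φR_n = 0.75×0.6×450×14×318 = 901.5 kN; take 901.5 kN (rupture).
Tension yield (gross): A_g = 83×14 = 1162 mm². φR_n = 0.90 × 350 × 1162 = 366.0 kN.
Governing: min(582.7, 901.5, 366.0) = 366.0 kN → gross-section yield.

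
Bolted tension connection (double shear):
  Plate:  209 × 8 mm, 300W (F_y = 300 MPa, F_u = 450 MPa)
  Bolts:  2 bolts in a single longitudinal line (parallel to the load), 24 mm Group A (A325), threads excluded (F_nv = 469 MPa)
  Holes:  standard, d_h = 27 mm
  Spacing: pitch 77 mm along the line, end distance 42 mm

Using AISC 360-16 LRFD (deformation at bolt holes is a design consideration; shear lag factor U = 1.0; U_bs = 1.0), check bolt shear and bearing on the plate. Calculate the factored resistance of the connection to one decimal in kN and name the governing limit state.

Bolt shear: A_b = π(24)²/4 = 452.39 mm². φR_n = 0.75 × 469 × 452.39 × 2 × 2 = 636.5 kN.
Bearing (8 mm plate, F_u = 450 MPa): end bolts L_c = 42 − 27/2 = 28.5, R_n = min(1.2×28.5×8×450, 2.4×24×8×450) = 123.12 kN/bolt; interior L_c = 77 − 27 = 50, R_n = 207.36 kN/bolt. φR_n = 0.75 × (1×123.12 + 1×207.36) = 247.9 kN.
Governing: min(636.5, 247.9) = 247.9 kN → bearing.

247.9 kN (bearing governs)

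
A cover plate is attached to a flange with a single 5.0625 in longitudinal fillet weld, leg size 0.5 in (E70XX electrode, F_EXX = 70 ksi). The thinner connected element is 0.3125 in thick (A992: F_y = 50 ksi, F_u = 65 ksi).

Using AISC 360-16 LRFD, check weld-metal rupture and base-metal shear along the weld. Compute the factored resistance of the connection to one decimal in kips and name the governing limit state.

46.3 kips (base-metal shear governs)

Weld metal: throat = 0.707×0.5 = 0.3535 in, L = 5.0625 in. φR_n = 0.75 × 0.6 × 70 × 0.3535 × 5.0625 = 56.4 kips.
Base metal shear (0.3125 in plate): yield φR_n = 1.0×0.6×50×0.3125×5.0625 = 47.5 kips; rupture φR_n = 0.75×0.6×65×0.3125×5.0625 = 46.3 kips; take 46.3 kips (rupture).
Governing: min(56.4, 46.3) = 46.3 kips → base-metal shear.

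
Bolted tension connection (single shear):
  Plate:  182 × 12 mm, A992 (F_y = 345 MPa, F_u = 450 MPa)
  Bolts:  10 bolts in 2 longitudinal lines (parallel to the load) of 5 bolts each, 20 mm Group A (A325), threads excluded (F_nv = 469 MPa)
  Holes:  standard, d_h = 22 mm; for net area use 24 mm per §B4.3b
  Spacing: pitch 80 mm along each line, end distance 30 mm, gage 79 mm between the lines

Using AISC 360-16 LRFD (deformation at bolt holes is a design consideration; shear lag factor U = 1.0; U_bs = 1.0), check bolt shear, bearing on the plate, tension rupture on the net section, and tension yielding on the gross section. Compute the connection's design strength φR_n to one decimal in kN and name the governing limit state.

Bolt shear: A_b = π(20)²/4 = 314.16 mm². φR_n = 0.75 × 469 × 314.16 × 10 × 1 = 1105.1 kN.
Bearing (12 mm plate, F_u = 450 MPa): end bolts L_c = 30 − 22/2 = 19, R_n = min(1.2×19×12×450, 2.4×20×12×450) = 123.12 kN/bolt; interior L_c = 80 − 22 = 58, R_n = 259.2 kN/bolt. φR_n = 0.75 × (2×123.12 + 8×259.2) = 1739.9 kN.
Tension rupture (net): A_n = (182 − 2×24)×12 = 1608 mm² (U = 1.0, A_e = A_n). φR_n = 0.75 × 450 × 1608 = 542.7 kN.
Tension yield (gross): A_g = 182×12 = 2184 mm². φR_n = 0.90 × 345 × 2184 = 678.1 kN.
Governing: min(1105.1, 1739.9, 542.7, 678.1) = 542.7 kN → net-section rupture.

542.7 kN (net-section rupture governs)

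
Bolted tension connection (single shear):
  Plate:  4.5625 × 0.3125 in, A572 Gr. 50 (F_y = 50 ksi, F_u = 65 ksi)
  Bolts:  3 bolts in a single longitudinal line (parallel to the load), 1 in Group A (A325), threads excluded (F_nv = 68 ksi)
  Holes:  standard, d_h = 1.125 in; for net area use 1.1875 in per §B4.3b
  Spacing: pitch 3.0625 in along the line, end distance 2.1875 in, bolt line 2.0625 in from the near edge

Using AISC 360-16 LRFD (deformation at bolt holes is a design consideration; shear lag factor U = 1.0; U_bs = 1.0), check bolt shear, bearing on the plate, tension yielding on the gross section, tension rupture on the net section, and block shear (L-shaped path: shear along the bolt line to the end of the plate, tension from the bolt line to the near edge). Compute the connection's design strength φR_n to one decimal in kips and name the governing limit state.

Bolt shear: A_b = π(1)²/4 = 0.7854 in². φR_n = 0.75 × 68 × 0.7854 × 3 × 1 = 120.2 kips.
Bearing (0.3125 in plate, F_u = 65 ksi): end bolts L_c = 2.1875 − 1.125/2 = 1.625, R_n = min(1.2×1.625×0.3125×65, 2.4×1×0.3125×65) = 39.609 kips/bolt; interior L_c = 3.0625 − 1.125 = 1.9375, R_n = 47.227 kips/bolt. φR_n = 0.75 × (1×39.609 + 2×47.227) = 100.5 kips.
Tension yield (gross): A_g = 4.5625×0.3125 = 1.4258 in². φR_n = 0.90 × 50 × 1.4258 = 64.2 kips.
Tension rupture (net): A_n = (4.5625 − 1×1.1875)×0.3125 = 1.0547 in² (U = 1.0, A_e = A_n). φR_n = 0.75 × 65 × 1.0547 = 51.4 kips.
Block shear: shear path 1×[2.1875+2×3.0625] = 1×8.3125 in, A_gv = 2.5977, A_nv = 1×(8.3125 − 2.5×1.1875)×0.3125 = 1.6699 in²; tension to near edge: (2.0625 − 0.5×1.1875)×0.3125 = 0.45898 in². R_n = min(0.6×65×1.6699, 0.6×50×2.5977) + 1.0×65×0.45898 = min(65.126, 77.931) + 29.834 = 94.96 kips. φR_n = 0.75 × 94.96 = 71.2 kips.
Governing: min(120.2, 100.5, 64.2, 51.4, 71.2) = 51.4 kips → net-section rupture.

51.4 kips (net-section rupture governs)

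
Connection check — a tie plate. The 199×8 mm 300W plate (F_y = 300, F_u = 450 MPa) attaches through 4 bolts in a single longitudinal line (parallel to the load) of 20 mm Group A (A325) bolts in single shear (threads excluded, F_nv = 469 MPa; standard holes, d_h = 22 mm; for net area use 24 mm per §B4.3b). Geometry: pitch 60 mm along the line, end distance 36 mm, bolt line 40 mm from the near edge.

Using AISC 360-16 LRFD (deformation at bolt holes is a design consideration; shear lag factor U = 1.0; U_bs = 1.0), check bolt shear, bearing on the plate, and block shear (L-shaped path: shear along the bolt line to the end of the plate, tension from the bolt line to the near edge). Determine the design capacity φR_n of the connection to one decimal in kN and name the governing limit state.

289.4 kN (block shear governs)

Bolt shear: A_b = π(20)²/4 = 314.16 mm². φR_n = 0.75 × 469 × 314.16 × 4 × 1 = 442.0 kN.
Bearing (8 mm plate, F_u = 450 MPa): end bolts L_c = 36 − 22/2 = 25, R_n = min(1.2×25×8×450, 2.4×20×8×450) = 108 kN/bolt; interior L_c = 60 − 22 = 38, R_n = 164.16 kN/bolt. φR_n = 0.75 × (1×108 + 3×164.16) = 450.4 kN.
Block shear: shear path 1×[36+3×60] = 1×216 mm, A_gv = 1728, A_nv = 1×(216 − 3.5×24)×8 = 1056 mm²; tension to near edge: (40 − 0.5×24)×8 = 224 mm². R_n = min(0.6×450×1056, 0.6×300×1728) + 1.0×450×224 = min(285.12, 311.04) + 100.8 = 385.92 kN. φR_n = 0.75 × 385.92 = 289.4 kN.
Governing: min(442.0, 450.4, 289.4) = 289.4 kN → block shear.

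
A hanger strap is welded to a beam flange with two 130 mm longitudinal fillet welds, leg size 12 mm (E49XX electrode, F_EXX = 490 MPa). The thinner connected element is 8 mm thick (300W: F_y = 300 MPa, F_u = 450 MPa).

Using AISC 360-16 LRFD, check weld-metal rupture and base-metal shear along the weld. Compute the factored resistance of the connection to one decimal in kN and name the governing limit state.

Weld metal: throat = 0.707×12 = 8.484 mm, L = 2×130 = 260 mm. φR_n = 0.75 × 0.6 × 490 × 8.484 × 260 = 486.4 kN.
Base metal shear (8 mm plate): yield φR_n = 1.0×0.6×300×8×260 = 374.4 kN; rupture φR_n = 0.75×0.6×450×8×260 = 421.2 kN; take 374.4 kN (yield).
Governing: min(486.4, 374.4) = 374.4 kN → base-metal shear.

374.4 kN (base-metal shear governs)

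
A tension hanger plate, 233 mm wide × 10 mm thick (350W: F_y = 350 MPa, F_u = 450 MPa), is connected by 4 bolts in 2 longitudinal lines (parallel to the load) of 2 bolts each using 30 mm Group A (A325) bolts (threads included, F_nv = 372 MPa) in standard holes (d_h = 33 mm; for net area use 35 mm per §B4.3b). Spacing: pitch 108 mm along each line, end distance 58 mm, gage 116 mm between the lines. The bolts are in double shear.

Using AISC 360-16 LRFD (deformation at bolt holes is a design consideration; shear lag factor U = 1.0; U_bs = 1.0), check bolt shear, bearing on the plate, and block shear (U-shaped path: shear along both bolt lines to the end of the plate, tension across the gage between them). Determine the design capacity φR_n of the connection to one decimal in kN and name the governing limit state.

Bolt shear: A_b = π(30)²/4 = 706.86 mm². φR_n = 0.75 × 372 × 706.86 × 4 × 2 = 1577.7 kN.
Bearing (10 mm plate, F_u = 450 MPa): end bolts L_c = 58 − 33/2 = 41.5, R_n = min(1.2×41.5×10×450, 2.4×30×10×450) = 224.1 kN/bolt; interior L_c = 108 − 33 = 75, R_n = 324 kN/bolt. φR_n = 0.75 × (2×224.1 + 2×324) = 822.2 kN.
Block shear: shear path 2×[58+1×108] = 2×166 mm, A_gv = 3320, A_nv = 2×(166 − 1.5×35)×10 = 2270 mm²; tension across gage: (116 − 1×35)×10 = 810 mm². R_n = min(0.6×450×2270, 0.6×350×3320) + 1.0×450×810 = min(612.9, 697.2) + 364.5 = 977.4 kN. φR_n = 0.75 × 977.4 = 733.1 kN.
Governing: min(1577.7, 822.2, 733.1) = 733.1 kN → block shear.

733.1 kN (block shear governs)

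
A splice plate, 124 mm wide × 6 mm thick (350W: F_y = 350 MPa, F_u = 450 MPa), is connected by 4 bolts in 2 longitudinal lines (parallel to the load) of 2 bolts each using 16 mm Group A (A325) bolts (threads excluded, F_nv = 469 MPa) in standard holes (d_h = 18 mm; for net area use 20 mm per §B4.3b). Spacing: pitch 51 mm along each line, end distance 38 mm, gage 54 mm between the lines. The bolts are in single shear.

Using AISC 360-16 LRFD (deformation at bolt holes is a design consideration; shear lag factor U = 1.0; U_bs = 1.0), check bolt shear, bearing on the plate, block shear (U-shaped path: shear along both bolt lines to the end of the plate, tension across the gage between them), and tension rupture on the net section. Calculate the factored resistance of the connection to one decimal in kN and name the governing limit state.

170.1 kN (net-section rupture governs)

Bolt shear: A_b = π(16)²/4 = 201.06 mm². φR_n = 0.75 × 469 × 201.06 × 4 × 1 = 282.9 kN.
Bearing (6 mm plate, F_u = 450 MPa): end bolts L_c = 38 − 18/2 = 29, R_n = min(1.2×29×6×450, 2.4×16×6×450) = 93.96 kN/bolt; interior L_c = 51 − 18 = 33, R_n = 103.68 kN/bolt. φR_n = 0.75 × (2×93.96 + 2×103.68) = 296.5 kN.
Block shear: shear path 2×[38+1×51] = 2×89 mm, A_gv = 1068, A_nv = 2×(89 − 1.5×20)×6 = 708 mm²; tension across gage: (54 − 1×20)×6 = 204 mm². R_n = min(0.6×450×708, 0.6×350×1068) + 1.0×450×204 = min(191.16, 224.28) + 91.8 = 282.96 kN. φR_n = 0.75 × 282.96 = 212.2 kN.
Tension rupture (net): A_n = (124 − 2×20)×6 = 504 mm² (U = 1.0, A_e = A_n). φR_n = 0.75 × 450 × 504 = 170.1 kN.
Governing: min(282.9, 296.5, 212.2, 170.1) = 170.1 kN → net-section rupture.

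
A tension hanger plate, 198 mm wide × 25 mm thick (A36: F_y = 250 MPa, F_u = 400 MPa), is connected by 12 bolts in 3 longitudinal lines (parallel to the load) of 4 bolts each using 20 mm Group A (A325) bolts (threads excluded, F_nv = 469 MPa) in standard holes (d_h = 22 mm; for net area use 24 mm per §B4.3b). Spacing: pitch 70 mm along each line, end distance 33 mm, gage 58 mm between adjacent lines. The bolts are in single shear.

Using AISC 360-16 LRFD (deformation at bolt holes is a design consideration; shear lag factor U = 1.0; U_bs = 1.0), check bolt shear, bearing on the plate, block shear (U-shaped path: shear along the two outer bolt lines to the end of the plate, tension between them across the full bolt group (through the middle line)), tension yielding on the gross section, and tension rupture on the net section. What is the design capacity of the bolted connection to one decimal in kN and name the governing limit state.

Bolt shear: A_b = π(20)²/4 = 314.16 mm². φR_n = 0.75 × 469 × 314.16 × 12 × 1 = 1326.1 kN.
Bearing (25 mm plate, F_u = 400 MPa): end bolts L_c = 33 − 22/2 = 22, R_n = min(1.2×22×25×400, 2.4×20×25×400) = 264 kN/bolt; interior L_c = 70 − 22 = 48, R_n = 480 kN/bolt. φR_n = 0.75 × (3×264 + 9×480) = 3834.0 kN.
Block shear: shear path 2×[33+3×70] = 2×243 mm, A_gv = 12150, A_nv = 2×(243 − 3.5×24)×25 = 7950 mm²; tension across gage: (116 − 2×24)×25 = 1700 mm². R_n = min(0.6×400×7950, 0.6×250×12150) + 1.0×400×1700 = min(1908, 1822.5) + 680 = 2502.5 kN. φR_n = 0.75 × 2502.5 = 1876.9 kN.
Tension yield (gross): A_g = 198×25 = 4950 mm². φR_n = 0.90 × 250 × 4950 = 1113.8 kN.
Tension rupture (net): A_n = (198 − 3×24)×25 = 3150 mm² (U = 1.0, A_e = A_n). φR_n = 0.75 × 400 × 3150 = 945.0 kN.
Governing: min(1326.1, 3834.0, 1876.9, 1113.8, 945.0) = 945.0 kN → net-section rupture.

945.0 kN (net-section rupture governs)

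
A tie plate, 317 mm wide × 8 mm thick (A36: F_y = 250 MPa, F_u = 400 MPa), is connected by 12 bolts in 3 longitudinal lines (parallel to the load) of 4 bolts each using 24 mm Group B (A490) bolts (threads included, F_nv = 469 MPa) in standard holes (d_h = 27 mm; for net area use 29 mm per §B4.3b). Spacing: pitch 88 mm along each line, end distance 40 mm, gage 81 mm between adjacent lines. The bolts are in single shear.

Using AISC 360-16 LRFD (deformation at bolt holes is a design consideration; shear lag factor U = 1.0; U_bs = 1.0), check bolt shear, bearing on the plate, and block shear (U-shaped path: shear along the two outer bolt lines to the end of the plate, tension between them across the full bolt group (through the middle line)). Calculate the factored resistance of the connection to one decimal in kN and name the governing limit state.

Bolt shear: A_b = π(24)²/4 = 452.39 mm². φR_n = 0.75 × 469 × 452.39 × 12 × 1 = 1909.5 kN.
Bearing (8 mm plate, F_u = 400 MPa): end bolts L_c = 40 − 27/2 = 26.5, R_n = min(1.2×26.5×8×400, 2.4×24×8×400) = 101.76 kN/bolt; interior L_c = 88 − 27 = 61, R_n = 184.32 kN/bolt. φR_n = 0.75 × (3×101.76 + 9×184.32) = 1473.1 kN.
Block shear: shear path 2×[40+3×88] = 2×304 mm, A_gv = 4864, A_nv = 2×(304 − 3.5×29)×8 = 3240 mm²; tension across gage: (162 − 2×29)×8 = 832 mm². R_n = min(0.6×400×3240, 0.6×250×4864) + 1.0×400×832 = min(777.6, 729.6) + 332.8 = 1062.4 kN. φR_n = 0.75 × 1062.4 = 796.8 kN.
Governing: min(1909.5, 1473.1, 796.8) = 796.8 kN → block shear.

796.8 kN (block shear governs)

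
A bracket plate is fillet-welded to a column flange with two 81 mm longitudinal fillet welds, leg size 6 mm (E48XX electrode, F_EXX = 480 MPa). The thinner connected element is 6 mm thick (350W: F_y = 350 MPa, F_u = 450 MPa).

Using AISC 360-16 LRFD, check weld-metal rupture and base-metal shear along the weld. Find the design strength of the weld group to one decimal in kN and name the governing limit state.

Weld metal: throat = 0.707×6 = 4.242 mm, L = 2×81 = 162 mm. φR_n = 0.75 × 0.6 × 480 × 4.242 × 162 = 148.4 kN.
Base metal shear (6 mm plate): yield φR_n = 1.0×0.6×350×6×162 = 204.1 kN; rupture φR_n = 0.75×0.6×450×6×162 = 196.8 kN; take 196.8 kN (rupture).
Governing: min(148.4, 196.8) = 148.4 kN → weld metal.

148.4 kN (weld metal governs)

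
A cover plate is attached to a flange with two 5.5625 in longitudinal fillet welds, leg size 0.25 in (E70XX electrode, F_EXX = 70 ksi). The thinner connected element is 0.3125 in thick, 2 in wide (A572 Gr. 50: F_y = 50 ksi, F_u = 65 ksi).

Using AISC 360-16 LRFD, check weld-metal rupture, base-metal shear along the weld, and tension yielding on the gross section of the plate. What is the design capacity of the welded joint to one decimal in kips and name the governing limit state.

28.1 kips (gross-section yield governs)

Weld metal: throat = 0.707×0.25 = 0.17675 in, L = 2×5.5625 = 11.125 in. φR_n = 0.75 × 0.6 × 70 × 0.17675 × 11.125 = 61.9 kips.
Base metal shear (0.3125 in plate): yield φR_n = 1.0×0.6×50×0.3125×11.125 = 104.3 kips; rupture φR_n = 0.75×0.6×65×0.3125×11.125 = 101.7 kips; take 101.7 kips (rupture).
Tension yield (gross): A_g = 2×0.3125 = 0.625 in². φR_n = 0.90 × 50 × 0.625 = 28.1 kips.
Governing: min(61.9, 101.7, 28.1) = 28.1 kips → gross-section yield.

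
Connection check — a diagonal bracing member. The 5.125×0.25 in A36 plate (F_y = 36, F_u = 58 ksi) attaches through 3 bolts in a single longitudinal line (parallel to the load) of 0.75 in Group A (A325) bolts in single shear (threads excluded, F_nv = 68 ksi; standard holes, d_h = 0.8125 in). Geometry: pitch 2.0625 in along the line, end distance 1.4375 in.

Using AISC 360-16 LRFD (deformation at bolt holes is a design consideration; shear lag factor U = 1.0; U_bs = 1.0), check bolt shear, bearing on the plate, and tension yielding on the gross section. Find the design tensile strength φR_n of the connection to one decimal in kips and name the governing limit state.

Bolt shear: A_b = π(0.75)²/4 = 0.44179 in². φR_n = 0.75 × 68 × 0.44179 × 3 × 1 = 67.6 kips.
Bearing (0.25 in plate, F_u = 58 ksi): end bolts L_c = 1.4375 − 0.8125/2 = 1.03125, R_n = min(1.2×1.03125×0.25×58, 2.4×0.75×0.25×58) = 17.944 kips/bolt; interior L_c = 2.0625 − 0.8125 = 1.25, R_n = 21.75 kips/bolt. φR_n = 0.75 × (1×17.944 + 2×21.75) = 46.1 kips.
Tension yield (gross): A_g = 5.125×0.25 = 1.2813 in². φR_n = 0.90 × 36 × 1.2813 = 41.5 kips.
Governing: min(67.6, 46.1, 41.5) = 41.5 kips → gross-section yield.

41.5 kips (gross-section yield governs)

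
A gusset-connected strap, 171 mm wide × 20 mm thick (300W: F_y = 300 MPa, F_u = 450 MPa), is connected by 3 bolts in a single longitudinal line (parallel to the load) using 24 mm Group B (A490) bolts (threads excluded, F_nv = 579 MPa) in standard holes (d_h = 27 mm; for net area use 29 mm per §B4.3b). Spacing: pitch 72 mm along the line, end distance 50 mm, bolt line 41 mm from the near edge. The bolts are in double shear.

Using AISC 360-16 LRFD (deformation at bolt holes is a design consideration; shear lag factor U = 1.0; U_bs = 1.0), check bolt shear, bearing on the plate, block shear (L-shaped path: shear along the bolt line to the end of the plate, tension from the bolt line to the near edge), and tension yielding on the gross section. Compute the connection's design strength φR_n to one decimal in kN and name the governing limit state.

Bolt shear: A_b = π(24)²/4 = 452.39 mm². φR_n = 0.75 × 579 × 452.39 × 3 × 2 = 1178.7 kN.
Bearing (20 mm plate, F_u = 450 MPa): end bolts L_c = 50 − 27/2 = 36.5, R_n = min(1.2×36.5×20×450, 2.4×24×20×450) = 394.2 kN/bolt; interior L_c = 72 − 27 = 45, R_n = 486 kN/bolt. φR_n = 0.75 × (1×394.2 + 2×486) = 1024.7 kN.
Block shear: shear path 1×[50+2×72] = 1×194 mm, A_gv = 3880, A_nv = 1×(194 − 2.5×29)×20 = 2430 mm²; tension to near edge: (41 − 0.5×29)×20 = 530 mm². R_n = min(0.6×450×2430, 0.6×300×3880) + 1.0×450×530 = min(656.1, 698.4) + 238.5 = 894.6 kN. φR_n = 0.75 × 894.6 = 671.0 kN.
Tension yield (gross): A_g = 171×20 = 3420 mm². φR_n = 0.90 × 300 × 3420 = 923.4 kN.
Governing: min(1178.7, 1024.7, 671.0, 923.4) = 671.0 kN → block shear.

671.0 kN (block shear governs)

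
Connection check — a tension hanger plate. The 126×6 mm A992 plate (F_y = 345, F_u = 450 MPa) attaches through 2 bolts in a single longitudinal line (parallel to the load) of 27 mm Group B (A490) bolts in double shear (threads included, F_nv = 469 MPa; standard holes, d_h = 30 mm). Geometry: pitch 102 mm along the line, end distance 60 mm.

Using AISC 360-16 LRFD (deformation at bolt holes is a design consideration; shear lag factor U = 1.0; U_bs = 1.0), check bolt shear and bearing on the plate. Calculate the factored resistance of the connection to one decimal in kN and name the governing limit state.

240.6 kN (bearing governs)

Bolt shear: A_b = π(27)²/4 = 572.56 mm². φR_n = 0.75 × 469 × 572.56 × 2 × 2 = 805.6 kN.
Bearing (6 mm plate, F_u = 450 MPa): end bolts L_c = 60 − 30/2 = 45, R_n = min(1.2×45×6×450, 2.4×27×6×450) = 145.8 kN/bolt; interior L_c = 102 − 30 = 72, R_n = 174.96 kN/bolt. φR_n = 0.75 × (1×145.8 + 1×174.96) = 240.6 kN.
Governing: min(805.6, 240.6) = 240.6 kN → bearing.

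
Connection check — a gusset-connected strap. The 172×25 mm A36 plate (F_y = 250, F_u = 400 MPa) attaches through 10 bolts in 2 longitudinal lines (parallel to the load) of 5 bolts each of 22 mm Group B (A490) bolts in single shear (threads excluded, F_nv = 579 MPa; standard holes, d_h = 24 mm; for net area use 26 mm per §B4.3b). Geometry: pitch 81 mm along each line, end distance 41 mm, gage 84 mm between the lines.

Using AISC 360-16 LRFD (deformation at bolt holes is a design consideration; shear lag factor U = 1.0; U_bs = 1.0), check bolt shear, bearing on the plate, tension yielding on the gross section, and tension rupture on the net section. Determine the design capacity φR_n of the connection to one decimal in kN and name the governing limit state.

Bolt shear: A_b = π(22)²/4 = 380.13 mm². φR_n = 0.75 × 579 × 380.13 × 10 × 1 = 1650.7 kN.
Bearing (25 mm plate, F_u = 400 MPa): end bolts L_c = 41 − 24/2 = 29, R_n = min(1.2×29×25×400, 2.4×22×25×400) = 348 kN/bolt; interior L_c = 81 − 24 = 57, R_n = 528 kN/bolt. φR_n = 0.75 × (2×348 + 8×528) = 3690.0 kN.
Tension yield (gross): A_g = 172×25 = 4300 mm². φR_n = 0.90 × 250 × 4300 = 967.5 kN.
Tension rupture (net): A_n = (172 − 2×26)×25 = 3000 mm² (U = 1.0, A_e = A_n). φR_n = 0.75 × 400 × 3000 = 900.0 kN.
Governing: min(1650.7, 3690.0, 967.5, 900.0) = 900.0 kN → net-section rupture.

900.0 kN (net-section rupture governs)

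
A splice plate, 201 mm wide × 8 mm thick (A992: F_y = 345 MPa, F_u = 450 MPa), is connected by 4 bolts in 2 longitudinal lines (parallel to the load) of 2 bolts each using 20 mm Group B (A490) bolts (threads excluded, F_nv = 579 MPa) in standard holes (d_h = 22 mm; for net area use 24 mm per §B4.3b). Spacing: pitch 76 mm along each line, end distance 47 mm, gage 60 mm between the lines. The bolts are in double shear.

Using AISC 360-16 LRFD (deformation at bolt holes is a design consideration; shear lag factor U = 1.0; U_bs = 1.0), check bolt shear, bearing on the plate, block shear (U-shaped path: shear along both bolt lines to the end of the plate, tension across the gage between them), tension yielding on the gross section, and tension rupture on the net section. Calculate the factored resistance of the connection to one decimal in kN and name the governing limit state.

379.1 kN (block shear governs)

Bolt shear: A_b = π(20)²/4 = 314.16 mm². φR_n = 0.75 × 579 × 314.16 × 4 × 2 = 1091.4 kN.
Bearing (8 mm plate, F_u = 450 MPa): end bolts L_c = 47 − 22/2 = 36, R_n = min(1.2×36×8×450, 2.4×20×8×450) = 155.52 kN/bolt; interior L_c = 76 − 22 = 54, R_n = 172.8 kN/bolt. φR_n = 0.75 × (2×155.52 + 2×172.8) = 492.5 kN.
Block shear: shear path 2×[47+1×76] = 2×123 mm, A_gv = 1968, A_nv = 2×(123 − 1.5×24)×8 = 1392 mm²; tension across gage: (60 − 1×24)×8 = 288 mm². R_n = min(0.6×450×1392, 0.6×345×1968) + 1.0×450×288 = min(375.84, 407.38) + 129.6 = 505.44 kN. φR_n = 0.75 × 505.44 = 379.1 kN.
Tension yield (gross): A_g = 201×8 = 1608 mm². φR_n = 0.90 × 345 × 1608 = 499.3 kN.
Tension rupture (net): A_n = (201 − 2×24)×8 = 1224 mm² (U = 1.0, A_e = A_n). φR_n = 0.75 × 450 × 1224 = 413.1 kN.
Governing: min(1091.4, 492.5, 379.1, 499.3, 413.1) = 379.1 kN → block shear.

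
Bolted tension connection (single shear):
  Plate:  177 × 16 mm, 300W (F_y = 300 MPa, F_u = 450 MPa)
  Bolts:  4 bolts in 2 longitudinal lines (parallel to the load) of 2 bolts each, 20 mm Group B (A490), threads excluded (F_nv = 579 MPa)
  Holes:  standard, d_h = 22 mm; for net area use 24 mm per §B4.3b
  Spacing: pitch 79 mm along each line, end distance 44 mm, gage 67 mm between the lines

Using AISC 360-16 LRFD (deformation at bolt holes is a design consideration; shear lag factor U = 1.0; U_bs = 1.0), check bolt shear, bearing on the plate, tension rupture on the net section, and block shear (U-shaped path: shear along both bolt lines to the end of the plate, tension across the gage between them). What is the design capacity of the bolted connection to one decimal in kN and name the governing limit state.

545.7 kN (bolt shear governs)

Bolt shear: A_b = π(20)²/4 = 314.16 mm². φR_n = 0.75 × 579 × 314.16 × 4 × 1 = 545.7 kN.
Bearing (16 mm plate, F_u = 450 MPa): end bolts L_c = 44 − 22/2 = 33, R_n = min(1.2×33×16×450, 2.4×20×16×450) = 285.12 kN/bolt; interior L_c = 79 − 22 = 57, R_n = 345.6 kN/bolt. φR_n = 0.75 × (2×285.12 + 2×345.6) = 946.1 kN.
Tension rupture (net): A_n = (177 − 2×24)×16 = 2064 mm² (U = 1.0, A_e = A_n). φR_n = 0.75 × 450 × 2064 = 696.6 kN.
Block shear: shear path 2×[44+1×79] = 2×123 mm, A_gv = 3936, A_nv = 2×(123 − 1.5×24)×16 = 2784 mm²; tension across gage: (67 − 1×24)×16 = 688 mm². R_n = min(0.6×450×2784, 0.6×300×3936) + 1.0×450×688 = min(751.68, 708.48) + 309.6 = 1018.1 kN. φR_n = 0.75 × 1018.1 = 763.6 kN.
Governing: min(545.7, 946.1, 696.6, 763.6) = 545.7 kN → bolt shear.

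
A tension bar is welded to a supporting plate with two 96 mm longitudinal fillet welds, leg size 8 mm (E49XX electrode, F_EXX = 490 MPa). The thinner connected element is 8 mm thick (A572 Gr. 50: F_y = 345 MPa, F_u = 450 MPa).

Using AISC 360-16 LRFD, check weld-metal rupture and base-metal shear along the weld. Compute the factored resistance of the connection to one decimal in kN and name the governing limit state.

Weld metal: throat = 0.707×8 = 5.656 mm, L = 2×96 = 192 mm. φR_n = 0.75 × 0.6 × 490 × 5.656 × 192 = 239.5 kN.
Base metal shear (8 mm plate): yield φR_n = 1.0×0.6×345×8×192 = 318.0 kN; rupture φR_n = 0.75×0.6×450×8×192 = 311.0 kN; take 311.0 kN (rupture).
Governing: min(239.5, 311.0) = 239.5 kN → weld metal.

239.5 kN (weld metal governs)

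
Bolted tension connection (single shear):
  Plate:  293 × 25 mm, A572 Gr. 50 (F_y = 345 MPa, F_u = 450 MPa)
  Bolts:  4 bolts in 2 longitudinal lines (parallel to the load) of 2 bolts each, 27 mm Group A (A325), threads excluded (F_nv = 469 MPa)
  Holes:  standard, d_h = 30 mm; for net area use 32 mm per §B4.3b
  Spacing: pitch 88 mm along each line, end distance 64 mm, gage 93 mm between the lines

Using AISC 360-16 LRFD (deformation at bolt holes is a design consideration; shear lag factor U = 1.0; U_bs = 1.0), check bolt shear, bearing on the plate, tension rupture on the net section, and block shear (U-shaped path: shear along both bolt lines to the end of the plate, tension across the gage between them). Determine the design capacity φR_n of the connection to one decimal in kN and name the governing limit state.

Bolt shear: A_b = π(27)²/4 = 572.56 mm². φR_n = 0.75 × 469 × 572.56 × 4 × 1 = 805.6 kN.
Bearing (25 mm plate, F_u = 450 MPa): end bolts L_c = 64 − 30/2 = 49, R_n = min(1.2×49×25×450, 2.4×27×25×450) = 661.5 kN/bolt; interior L_c = 88 − 30 = 58, R_n = 729 kN/bolt. φR_n = 0.75 × (2×661.5 + 2×729) = 2085.8 kN.
Tension rupture (net): A_n = (293 − 2×32)×25 = 5725 mm² (U = 1.0, A_e = A_n). φR_n = 0.75 × 450 × 5725 = 1932.2 kN.
Block shear: shear path 2×[64+1×88] = 2×152 mm, A_gv = 7600, A_nv = 2×(152 − 1.5×32)×25 = 5200 mm²; tension across gage: (93 − 1×32)×25 = 1525 mm². R_n = min(0.6×450×5200, 0.6×345×7600) + 1.0×450×1525 = min(1404, 1573.2) + 686.25 = 2090.3 kN. φR_n = 0.75 × 2090.3 = 1567.7 kN.
Governing: min(805.6, 2085.8, 1932.2, 1567.7) = 805.6 kN → bolt shear.

805.6 kN (bolt shear governs)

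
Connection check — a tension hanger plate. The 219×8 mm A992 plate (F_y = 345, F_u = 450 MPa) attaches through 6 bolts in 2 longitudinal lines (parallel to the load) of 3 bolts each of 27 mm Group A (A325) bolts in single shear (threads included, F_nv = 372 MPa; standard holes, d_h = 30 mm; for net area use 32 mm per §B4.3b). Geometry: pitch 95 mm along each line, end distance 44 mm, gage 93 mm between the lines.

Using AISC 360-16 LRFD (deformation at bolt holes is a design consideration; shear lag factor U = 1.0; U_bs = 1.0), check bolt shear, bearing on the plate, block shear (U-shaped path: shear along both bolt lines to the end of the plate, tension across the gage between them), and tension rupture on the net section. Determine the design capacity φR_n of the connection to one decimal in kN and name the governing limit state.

418.5 kN (net-section rupture governs)

Bolt shear: A_b = π(27)²/4 = 572.56 mm². φR_n = 0.75 × 372 × 572.56 × 6 × 1 = 958.5 kN.
Bearing (8 mm plate, F_u = 450 MPa): end bolts L_c = 44 − 30/2 = 29, R_n = min(1.2×29×8×450, 2.4×27×8×450) = 125.28 kN/bolt; interior L_c = 95 − 30 = 65, R_n = 233.28 kN/bolt. φR_n = 0.75 × (2×125.28 + 4×233.28) = 887.8 kN.
Block shear: shear path 2×[44+2×95] = 2×234 mm, A_gv = 3744, A_nv = 2×(234 − 2.5×32)×8 = 2464 mm²; tension across gage: (93 − 1×32)×8 = 488 mm². R_n = min(0.6×450×2464, 0.6×345×3744) + 1.0×450×488 = min(665.28, 775.01) + 219.6 = 884.88 kN. φR_n = 0.75 × 884.88 = 663.7 kN.
Tension rupture (net): A_n = (219 − 2×32)×8 = 1240 mm² (U = 1.0, A_e = A_n). φR_n = 0.75 × 450 × 1240 = 418.5 kN.
Governing: min(958.5, 887.8, 663.7, 418.5) = 418.5 kN → net-section rupture.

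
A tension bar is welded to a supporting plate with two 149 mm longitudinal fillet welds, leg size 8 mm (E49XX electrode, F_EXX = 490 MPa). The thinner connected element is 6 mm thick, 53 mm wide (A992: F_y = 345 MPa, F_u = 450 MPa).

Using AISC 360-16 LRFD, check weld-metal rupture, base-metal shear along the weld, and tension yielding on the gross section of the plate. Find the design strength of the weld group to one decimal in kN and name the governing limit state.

98.7 kN (gross-section yield governs)

Weld metal: throat = 0.707×8 = 5.656 mm, L = 2×149 = 298 mm. φR_n = 0.75 × 0.6 × 490 × 5.656 × 298 = 371.7 kN.
Base metal shear (6 mm plate): yield φR_n = 1.0×0.6×345×6×298 = 370.1 kN; rupture φR_n = 0.75×0.6×450×6×298 = 362.1 kN; take 362.1 kN (rupture).
Tension yield (gross): A_g = 53×6 = 318 mm². φR_n = 0.90 × 345 × 318 = 98.7 kN.
Governing: min(371.7, 362.1, 98.7) = 98.7 kN → gross-section yield.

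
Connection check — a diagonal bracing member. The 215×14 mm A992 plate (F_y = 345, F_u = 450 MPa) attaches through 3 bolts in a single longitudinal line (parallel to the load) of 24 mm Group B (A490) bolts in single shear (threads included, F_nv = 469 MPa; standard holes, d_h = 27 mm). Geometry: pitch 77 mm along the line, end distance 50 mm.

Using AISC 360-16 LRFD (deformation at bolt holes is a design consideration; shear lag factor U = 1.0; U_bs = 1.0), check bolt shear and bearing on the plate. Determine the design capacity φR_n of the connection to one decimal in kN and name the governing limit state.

477.4 kN (bolt shear governs)

Bolt shear: A_b = π(24)²/4 = 452.39 mm². φR_n = 0.75 × 469 × 452.39 × 3 × 1 = 477.4 kN.
Bearing (14 mm plate, F_u = 450 MPa): end bolts L_c = 50 − 27/2 = 36.5, R_n = min(1.2×36.5×14×450, 2.4×24×14×450) = 275.94 kN/bolt; interior L_c = 77 − 27 = 50, R_n = 362.88 kN/bolt. φR_n = 0.75 × (1×275.94 + 2×362.88) = 751.3 kN.
Governing: min(477.4, 751.3) = 477.4 kN → bolt shear.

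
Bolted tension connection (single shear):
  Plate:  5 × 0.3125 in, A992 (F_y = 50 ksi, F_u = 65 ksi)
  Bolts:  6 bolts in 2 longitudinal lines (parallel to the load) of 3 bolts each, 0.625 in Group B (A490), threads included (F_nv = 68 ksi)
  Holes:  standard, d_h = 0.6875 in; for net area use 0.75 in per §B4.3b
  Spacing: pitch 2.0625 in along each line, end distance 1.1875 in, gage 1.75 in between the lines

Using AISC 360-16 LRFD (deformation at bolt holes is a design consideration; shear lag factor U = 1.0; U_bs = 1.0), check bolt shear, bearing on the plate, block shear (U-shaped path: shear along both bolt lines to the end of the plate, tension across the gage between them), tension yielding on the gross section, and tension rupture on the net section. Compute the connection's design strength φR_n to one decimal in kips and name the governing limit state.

Bolt shear: A_b = π(0.625)²/4 = 0.3068 in². φR_n = 0.75 × 68 × 0.3068 × 6 × 1 = 93.9 kips.
Bearing (0.3125 in plate, F_u = 65 ksi): end bolts L_c = 1.1875 − 0.6875/2 = 0.84375, R_n = min(1.2×0.84375×0.3125×65, 2.4×0.625×0.3125×65) = 20.566 kips/bolt; interior L_c = 2.0625 − 0.6875 = 1.375, R_n = 30.469 kips/bolt. φR_n = 0.75 × (2×20.566 + 4×30.469) = 122.3 kips.
Block shear: shear path 2×[1.1875+2×2.0625] = 2×5.3125 in, A_gv = 3.3203, A_nv = 2×(5.3125 − 2.5×0.75)×0.3125 = 2.1484 in²; tension across gage: (1.75 − 1×0.75)×0.3125 = 0.3125 in². R_n = min(0.6×65×2.1484, 0.6×50×3.3203) + 1.0×65×0.3125 = min(83.788, 99.609) + 20.313 = 104.1 kips. φR_n = 0.75 × 104.1 = 78.1 kips.
Tension yield (gross): A_g = 5×0.3125 = 1.5625 in². φR_n = 0.90 × 50 × 1.5625 = 70.3 kips.
Tension rupture (net): A_n = (5 − 2×0.75)×0.3125 = 1.0938 in² (U = 1.0, A_e = A_n). φR_n = 0.75 × 65 × 1.0938 = 53.3 kips.
Governing: min(93.9, 122.3, 78.1, 70.3, 53.3) = 53.3 kips → net-section rupture.

53.3 kips (net-section rupture governs)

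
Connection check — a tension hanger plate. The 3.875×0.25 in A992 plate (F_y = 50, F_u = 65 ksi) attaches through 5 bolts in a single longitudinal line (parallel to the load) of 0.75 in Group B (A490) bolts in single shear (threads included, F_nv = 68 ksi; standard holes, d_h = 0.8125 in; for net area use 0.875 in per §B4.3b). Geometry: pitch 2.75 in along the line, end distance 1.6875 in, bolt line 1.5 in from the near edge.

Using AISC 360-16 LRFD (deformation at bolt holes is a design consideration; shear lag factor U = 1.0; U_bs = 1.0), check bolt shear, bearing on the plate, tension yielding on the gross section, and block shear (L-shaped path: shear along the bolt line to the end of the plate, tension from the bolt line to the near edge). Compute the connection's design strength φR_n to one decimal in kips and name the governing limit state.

Bolt shear: A_b = π(0.75)²/4 = 0.44179 in². φR_n = 0.75 × 68 × 0.44179 × 5 × 1 = 112.7 kips.
Bearing (0.25 in plate, F_u = 65 ksi): end bolts L_c = 1.6875 − 0.8125/2 = 1.28125, R_n = min(1.2×1.28125×0.25×65, 2.4×0.75×0.25×65) = 24.984 kips/bolt; interior L_c = 2.75 − 0.8125 = 1.9375, R_n = 29.25 kips/bolt. φR_n = 0.75 × (1×24.984 + 4×29.25) = 106.5 kips.
Tension yield (gross): A_g = 3.875×0.25 = 0.96875 in². φR_n = 0.90 × 50 × 0.96875 = 43.6 kips.
Block shear: shear path 1×[1.6875+4×2.75] = 1×12.6875 in, A_gv = 3.1719, A_nv = 1×(12.6875 − 4.5×0.875)×0.25 = 2.1875 in²; tension to near edge: (1.5 − 0.5×0.875)×0.25 = 0.26563 in². R_n = min(0.6×65×2.1875, 0.6×50×3.1719) + 1.0×65×0.26563 = min(85.313, 95.157) + 17.266 = 102.58 kips. φR_n = 0.75 × 102.58 = 76.9 kips.
Governing: min(112.7, 106.5, 43.6, 76.9) = 43.6 kips → gross-section yield.

43.6 kips (gross-section yield governs)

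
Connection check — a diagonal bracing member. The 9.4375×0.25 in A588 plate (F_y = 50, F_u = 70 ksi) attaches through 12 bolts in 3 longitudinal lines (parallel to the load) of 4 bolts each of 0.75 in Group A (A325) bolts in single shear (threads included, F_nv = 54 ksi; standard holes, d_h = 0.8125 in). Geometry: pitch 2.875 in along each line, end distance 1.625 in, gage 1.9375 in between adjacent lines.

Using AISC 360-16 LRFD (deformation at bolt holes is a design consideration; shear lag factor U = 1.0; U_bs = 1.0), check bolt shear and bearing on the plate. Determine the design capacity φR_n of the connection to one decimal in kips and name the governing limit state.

Bolt shear: A_b = π(0.75)²/4 = 0.44179 in². φR_n = 0.75 × 54 × 0.44179 × 12 × 1 = 214.7 kips.
Bearing (0.25 in plate, F_u = 70 ksi): end bolts L_c = 1.625 − 0.8125/2 = 1.21875, R_n = min(1.2×1.21875×0.25×70, 2.4×0.75×0.25×70) = 25.594 kips/bolt; interior L_c = 2.875 − 0.8125 = 2.0625, R_n = 31.5 kips/bolt. φR_n = 0.75 × (3×25.594 + 9×31.5) = 270.2 kips.
Governing: min(214.7, 270.2) = 214.7 kips → bolt shear.

214.7 kips (bolt shear governs)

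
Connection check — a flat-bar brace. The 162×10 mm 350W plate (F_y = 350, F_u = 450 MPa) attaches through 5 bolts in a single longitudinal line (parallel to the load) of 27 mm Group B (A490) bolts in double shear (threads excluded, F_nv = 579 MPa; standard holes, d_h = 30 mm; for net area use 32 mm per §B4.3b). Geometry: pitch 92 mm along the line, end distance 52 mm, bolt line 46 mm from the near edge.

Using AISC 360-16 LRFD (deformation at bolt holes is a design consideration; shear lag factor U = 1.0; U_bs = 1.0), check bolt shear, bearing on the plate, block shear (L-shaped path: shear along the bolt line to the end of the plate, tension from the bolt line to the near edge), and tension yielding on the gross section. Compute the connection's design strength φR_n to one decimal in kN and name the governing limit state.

Bolt shear: A_b = π(27)²/4 = 572.56 mm². φR_n = 0.75 × 579 × 572.56 × 5 × 2 = 2486.3 kN.
Bearing (10 mm plate, F_u = 450 MPa): end bolts L_c = 52 − 30/2 = 37, R_n = min(1.2×37×10×450, 2.4×27×10×450) = 199.8 kN/bolt; interior L_c = 92 − 30 = 62, R_n = 291.6 kN/bolt. φR_n = 0.75 × (1×199.8 + 4×291.6) = 1024.7 kN.
Block shear: shear path 1×[52+4×92] = 1×420 mm, A_gv = 4200, A_nv = 1×(420 − 4.5×32)×10 = 2760 mm²; tension to near edge: (46 − 0.5×32)×10 = 300 mm². R_n = min(0.6×450×2760, 0.6×350×4200) + 1.0×450×300 = min(745.2, 882) + 135 = 880.2 kN. φR_n = 0.75 × 880.2 = 660.2 kN.
Tension yield (gross): A_g = 162×10 = 1620 mm². φR_n = 0.90 × 350 × 1620 = 510.3 kN.
Governing: min(2486.3, 1024.7, 660.2, 510.3) = 510.3 kN → gross-section yield.

510.3 kN (gross-section yield governs)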